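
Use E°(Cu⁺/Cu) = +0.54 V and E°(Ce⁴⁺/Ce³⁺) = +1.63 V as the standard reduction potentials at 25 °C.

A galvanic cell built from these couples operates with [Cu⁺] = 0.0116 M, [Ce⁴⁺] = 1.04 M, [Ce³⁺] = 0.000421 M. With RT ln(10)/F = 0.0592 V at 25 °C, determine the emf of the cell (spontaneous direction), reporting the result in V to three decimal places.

Ce⁴⁺/Ce³⁺ is the cathode (higher E°), Cu⁺/Cu the anode: E°cell = +1.63 − (+0.54) = +1.09 V, n = 1.
Overall: Ce⁴⁺(aq) + Cu(s) → Ce³⁺(aq) + Cu⁺(aq)
Q = [Ce³⁺]·[Cu⁺] / ([Ce⁴⁺]); log Q = -5.328.
E = E° − (0.0592/n) log Q = +1.09 − (0.0592/1)(-5.328) = +1.405 V.

+1.405 V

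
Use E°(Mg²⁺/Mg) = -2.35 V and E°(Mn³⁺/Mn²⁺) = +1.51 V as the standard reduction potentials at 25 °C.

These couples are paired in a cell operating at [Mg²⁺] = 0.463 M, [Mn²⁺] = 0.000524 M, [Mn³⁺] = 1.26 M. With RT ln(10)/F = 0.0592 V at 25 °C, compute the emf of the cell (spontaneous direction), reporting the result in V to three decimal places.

Mn³⁺/Mn²⁺ is the cathode (higher E°), Mg²⁺/Mg the anode: E°cell = +1.51 − (-2.35) = +3.86 V, n = 2.
Overall: 2 Mn³⁺(aq) + Mg(s) → 2 Mn²⁺(aq) + Mg²⁺(aq)
Q = [Mn²⁺]^2·[Mg²⁺] / ([Mn³⁺]^2); log Q = -7.096.
E = E° − (0.0592/n) log Q = +3.86 − (0.0592/2)(-7.096) = +4.070 V.

+4.070 V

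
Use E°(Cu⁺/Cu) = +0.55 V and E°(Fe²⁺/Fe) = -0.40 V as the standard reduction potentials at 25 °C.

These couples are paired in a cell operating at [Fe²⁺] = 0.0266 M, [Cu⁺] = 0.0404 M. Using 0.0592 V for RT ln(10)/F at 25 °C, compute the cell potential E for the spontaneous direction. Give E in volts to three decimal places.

+0.914 V

Cu⁺/Cu is the cathode (higher E°), Fe²⁺/Fe the anode: E°cell = +0.55 − (-0.40) = +0.95 V, n = 2.
Overall: 2 Cu⁺(aq) + Fe(s) → 2 Cu(s) + Fe²⁺(aq)
Q = [Fe²⁺] / ([Cu⁺]^2); log Q = 1.212.
E = E° − (0.0592/n) log Q = +0.95 − (0.0592/2)(1.212) = +0.914 V.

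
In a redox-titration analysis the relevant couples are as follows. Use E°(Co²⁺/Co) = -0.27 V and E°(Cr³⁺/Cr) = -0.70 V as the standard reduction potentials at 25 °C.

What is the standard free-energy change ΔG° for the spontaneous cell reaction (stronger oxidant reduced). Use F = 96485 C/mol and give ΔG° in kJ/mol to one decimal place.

Co²⁺/Co (E° = -0.27 V) is the cathode; Cr³⁺/Cr (E° = -0.70 V) is the anode, so E°cell = +0.43 V.
Balancing electrons gives n = 6 (lcm of 2 and 3).
ΔG° = −nFE° = −(6)(96485)(+0.43) = -248,931 J = -248.9 kJ/mol.

-248.9 kJ/mol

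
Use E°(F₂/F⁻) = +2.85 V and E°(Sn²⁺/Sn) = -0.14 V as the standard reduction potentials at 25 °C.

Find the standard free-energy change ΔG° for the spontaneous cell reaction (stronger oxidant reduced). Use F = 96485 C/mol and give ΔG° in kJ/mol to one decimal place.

-577.0 kJ/mol

F₂/F⁻ (E° = +2.85 V) is the cathode; Sn²⁺/Sn (E° = -0.14 V) is the anode, so E°cell = +2.99 V.
Balancing electrons gives n = 2 (lcm of 2 and 2).
ΔG° = −nFE° = −(2)(96485)(+2.99) = -576,980 J = -577.0 kJ/mol.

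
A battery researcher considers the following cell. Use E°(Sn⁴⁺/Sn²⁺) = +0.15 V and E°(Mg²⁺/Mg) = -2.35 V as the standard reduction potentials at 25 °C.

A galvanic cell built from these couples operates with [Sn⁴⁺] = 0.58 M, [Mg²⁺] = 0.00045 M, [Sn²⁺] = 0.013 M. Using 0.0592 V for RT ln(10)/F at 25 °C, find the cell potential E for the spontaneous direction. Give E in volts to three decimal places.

Sn⁴⁺/Sn²⁺ is the cathode (higher E°), Mg²⁺/Mg the anode: E°cell = +0.15 − (-2.35) = +2.50 V, n = 2.
Overall: Sn⁴⁺(aq) + Mg(s) → Sn²⁺(aq) + Mg²⁺(aq)
Q = [Sn²⁺]·[Mg²⁺] / ([Sn⁴⁺]); log Q = -4.996.
E = E° − (0.0592/n) log Q = +2.50 − (0.0592/2)(-4.996) = +2.648 V.

+2.648 V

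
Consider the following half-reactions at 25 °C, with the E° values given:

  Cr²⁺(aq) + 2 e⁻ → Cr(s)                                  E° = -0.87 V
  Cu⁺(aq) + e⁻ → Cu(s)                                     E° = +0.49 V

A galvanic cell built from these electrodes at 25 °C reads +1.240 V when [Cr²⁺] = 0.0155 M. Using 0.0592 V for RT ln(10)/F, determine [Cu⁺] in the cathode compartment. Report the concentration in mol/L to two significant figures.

0.0012 M

Cu⁺/Cu is the cathode, Cr²⁺/Cr the anode: E°cell = +1.36 V, n = 2.
Overall reaction: 2 Cu⁺(aq) + Cr(s) → 2 Cu(s) + Cr²⁺(aq); Q = [Cr²⁺]^1/[Cu⁺]^2.
From E = E° − (0.0592/n) log Q: log Q = (E° − E)·n/0.0592 = (+1.36 − (+1.240))·2/0.0592 = 4.0541.
So 2·log[Cu⁺] = 1·log(0.0155) − log Q = -1.8097 − (4.0541) = -5.8638; log[Cu⁺] = -5.8638 / 2 = -2.9319; [Cu⁺] = 10^(-2.9319) ≈ 0.0012 M.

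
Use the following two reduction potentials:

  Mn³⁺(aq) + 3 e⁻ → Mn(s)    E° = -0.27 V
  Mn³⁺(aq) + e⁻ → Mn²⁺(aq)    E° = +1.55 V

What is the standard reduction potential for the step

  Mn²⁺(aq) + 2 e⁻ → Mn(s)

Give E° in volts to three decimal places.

Sequential free energies add, so n₃E°₃ = n₁E°₁ + n₂E°₂.
With n₃ = 3, and the known step contributing 1×(+1.55) V, the unknown satisfies 2·E° = 3×(-0.27) − 1×(+1.55) = -2.360.
E° = -2.360 / 2 = -1.180 V.

-1.180 V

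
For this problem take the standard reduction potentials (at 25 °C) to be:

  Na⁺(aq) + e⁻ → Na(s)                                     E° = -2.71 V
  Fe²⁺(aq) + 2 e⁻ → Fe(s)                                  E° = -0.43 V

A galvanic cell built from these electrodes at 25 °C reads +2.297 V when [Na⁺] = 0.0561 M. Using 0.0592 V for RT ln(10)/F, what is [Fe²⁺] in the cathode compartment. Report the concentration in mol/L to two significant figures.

0.012 M

Fe²⁺/Fe is the cathode, Na⁺/Na the anode: E°cell = +2.28 V, n = 2.
Overall reaction: Fe²⁺(aq) + 2 Na(s) → Fe(s) + 2 Na⁺(aq); Q = [Na⁺]^2/[Fe²⁺]^1.
From E = E° − (0.0592/n) log Q: log Q = (E° − E)·n/0.0592 = (+2.28 − (+2.297))·2/0.0592 = -0.5743.
So 1·log[Fe²⁺] = 2·log(0.0561) − log Q = -2.5021 − (-0.5743) = -1.9278; [Fe²⁺] = 10^(-1.9278) ≈ 0.012 M.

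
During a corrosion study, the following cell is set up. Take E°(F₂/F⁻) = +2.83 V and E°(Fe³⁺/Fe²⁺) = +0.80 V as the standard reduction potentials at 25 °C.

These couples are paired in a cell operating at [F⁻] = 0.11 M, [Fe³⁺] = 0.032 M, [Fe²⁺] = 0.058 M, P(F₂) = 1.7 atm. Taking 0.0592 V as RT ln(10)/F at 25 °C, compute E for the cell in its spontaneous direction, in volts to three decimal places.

F₂/F⁻ is the cathode (higher E°), Fe³⁺/Fe²⁺ the anode: E°cell = +2.83 − (+0.80) = +2.03 V, n = 2.
Overall: F₂(g) + 2 Fe²⁺(aq) → 2 F⁻(aq) + 2 Fe³⁺(aq)
Q = [F⁻]^2·[Fe³⁺]^2 / (P(F₂)·[Fe²⁺]^2); log Q = -2.664.
E = E° − (0.0592/n) log Q = +2.03 − (0.0592/2)(-2.664) = +2.109 V.

+2.109 V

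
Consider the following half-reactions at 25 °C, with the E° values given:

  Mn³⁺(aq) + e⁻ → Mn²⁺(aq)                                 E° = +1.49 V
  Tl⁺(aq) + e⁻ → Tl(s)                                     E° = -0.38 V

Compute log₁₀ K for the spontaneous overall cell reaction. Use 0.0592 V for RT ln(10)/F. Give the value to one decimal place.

Cathode: Mn³⁺/Mn²⁺; anode: Tl⁺/Tl. E°cell = +1.87 V, n = 1.
log K = nE°cell / 0.0592 = (1)(+1.87) / 0.0592 = 31.6.

31.6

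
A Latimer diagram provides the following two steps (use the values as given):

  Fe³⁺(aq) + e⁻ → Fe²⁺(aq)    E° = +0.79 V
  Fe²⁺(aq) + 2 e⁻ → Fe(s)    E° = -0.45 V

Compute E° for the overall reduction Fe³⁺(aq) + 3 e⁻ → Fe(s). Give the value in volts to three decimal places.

Standard free energies of sequential steps add: ΔG°₃ = ΔG°₁ + ΔG°₂, so n₃E°₃ = n₁E°₁ + n₂E°₂.
E°₃ = (1×+0.79 + 2×-0.45) / 3 = (-0.110) / 3 = -0.037 V.

-0.037 V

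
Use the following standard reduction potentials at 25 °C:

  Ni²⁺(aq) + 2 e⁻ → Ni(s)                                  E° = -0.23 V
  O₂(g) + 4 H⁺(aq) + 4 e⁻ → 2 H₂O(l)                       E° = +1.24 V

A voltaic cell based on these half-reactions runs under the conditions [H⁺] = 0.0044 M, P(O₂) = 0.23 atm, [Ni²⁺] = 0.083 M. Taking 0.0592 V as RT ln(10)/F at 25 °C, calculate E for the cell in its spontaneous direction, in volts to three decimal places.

O₂/H₂O is the cathode (higher E°), Ni²⁺/Ni the anode: E°cell = +1.24 − (-0.23) = +1.47 V, n = 4.
Overall: O₂(g) + 4 H⁺(aq) + 2 Ni(s) → 2 H₂O(l) + 2 Ni²⁺(aq)
Q = [Ni²⁺]^2 / (P(O₂)·[H⁺]^4); log Q = 7.903.
E = E° − (0.0592/n) log Q = +1.47 − (0.0592/4)(7.903) = +1.353 V.

+1.353 V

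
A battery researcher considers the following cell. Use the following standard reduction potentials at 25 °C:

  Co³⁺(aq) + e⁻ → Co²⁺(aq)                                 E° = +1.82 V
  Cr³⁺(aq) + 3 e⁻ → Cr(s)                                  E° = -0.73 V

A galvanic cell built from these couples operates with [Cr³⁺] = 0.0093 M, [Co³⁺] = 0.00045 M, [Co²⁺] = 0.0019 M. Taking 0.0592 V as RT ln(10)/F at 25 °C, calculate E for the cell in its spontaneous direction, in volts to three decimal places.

+2.553 V

Co³⁺/Co²⁺ is the cathode (higher E°), Cr³⁺/Cr the anode: E°cell = +1.82 − (-0.73) = +2.55 V, n = 3.
Overall: 3 Co³⁺(aq) + Cr(s) → 3 Co²⁺(aq) + Cr³⁺(aq)
Q = [Co²⁺]^3·[Cr³⁺] / ([Co³⁺]^3); log Q = -0.155.
E = E° − (0.0592/n) log Q = +2.55 − (0.0592/3)(-0.155) = +2.553 V.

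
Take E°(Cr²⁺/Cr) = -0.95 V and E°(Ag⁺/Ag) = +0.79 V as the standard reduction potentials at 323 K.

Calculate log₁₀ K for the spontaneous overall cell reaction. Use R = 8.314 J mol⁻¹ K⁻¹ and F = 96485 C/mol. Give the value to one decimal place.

Cathode: Ag⁺/Ag; anode: Cr²⁺/Cr. E°cell = (+0.79) − (-0.95) = +1.74 V, with n = 2.
ΔG° = −nFE° = −RT ln K, so ln K = nFE°/(RT) = (2)(96485)(+1.74) / ((8.314)(323)) = 125.034.
log₁₀ K = 125.034 / ln 10 = 54.3.

54.3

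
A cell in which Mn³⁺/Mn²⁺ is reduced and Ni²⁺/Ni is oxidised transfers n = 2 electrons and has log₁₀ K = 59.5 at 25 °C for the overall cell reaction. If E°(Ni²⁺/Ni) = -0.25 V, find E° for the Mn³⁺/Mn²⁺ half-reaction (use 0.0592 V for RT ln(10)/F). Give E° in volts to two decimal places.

E°cell = (0.0592/n)·log K = (0.0592/2)(59.5) = +1.761 V.
Since Mn³⁺/Mn²⁺ is the cathode and Ni²⁺/Ni the anode, E°cell = E°(Mn³⁺/Mn²⁺) − E°(Ni²⁺/Ni).
So E°(Mn³⁺/Mn²⁺) = E°cell + E°(Ni²⁺/Ni) = +1.761 + (-0.25) = +1.51 V.

+1.51 V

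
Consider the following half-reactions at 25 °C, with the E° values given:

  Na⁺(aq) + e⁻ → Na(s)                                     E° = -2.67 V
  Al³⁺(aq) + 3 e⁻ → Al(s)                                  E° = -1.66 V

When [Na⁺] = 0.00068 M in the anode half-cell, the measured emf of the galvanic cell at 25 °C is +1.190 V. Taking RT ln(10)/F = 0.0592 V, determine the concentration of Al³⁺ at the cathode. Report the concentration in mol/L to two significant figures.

0.42 M

Al³⁺/Al is the cathode, Na⁺/Na the anode: E°cell = +1.01 V, n = 3.
Overall reaction: Al³⁺(aq) + 3 Na(s) → Al(s) + 3 Na⁺(aq); Q = [Na⁺]^3/[Al³⁺]^1.
From E = E° − (0.0592/n) log Q: log Q = (E° − E)·n/0.0592 = (+1.01 − (+1.190))·3/0.0592 = -9.1216.
So 1·log[Al³⁺] = 3·log(0.00068) − log Q = -9.5025 − (-9.1216) = -0.3809; [Al³⁺] = 10^(-0.3809) ≈ 0.42 M.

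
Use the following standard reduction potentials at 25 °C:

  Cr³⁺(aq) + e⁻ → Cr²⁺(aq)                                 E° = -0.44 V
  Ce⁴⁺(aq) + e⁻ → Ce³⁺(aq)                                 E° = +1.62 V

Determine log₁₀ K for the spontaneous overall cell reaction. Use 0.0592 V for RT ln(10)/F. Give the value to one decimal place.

34.8

Cathode: Ce⁴⁺/Ce³⁺; anode: Cr³⁺/Cr²⁺. E°cell = +2.06 V, n = 1.
log K = nE°cell / 0.0592 = (1)(+2.06) / 0.0592 = 34.8.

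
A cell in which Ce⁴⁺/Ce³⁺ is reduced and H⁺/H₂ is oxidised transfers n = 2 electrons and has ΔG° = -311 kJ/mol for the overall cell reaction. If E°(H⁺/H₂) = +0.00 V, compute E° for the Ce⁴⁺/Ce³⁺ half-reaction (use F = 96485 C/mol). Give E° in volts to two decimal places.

+1.61 V

E°cell = −ΔG°/(nF) = −(-311×10³)/((2)(96485)) = +1.612 V.
Since Ce⁴⁺/Ce³⁺ is the cathode and H⁺/H₂ the anode, E°cell = E°(Ce⁴⁺/Ce³⁺) − E°(H⁺/H₂).
So E°(Ce⁴⁺/Ce³⁺) = E°cell + E°(H⁺/H₂) = +1.612 + (+0.00) = +1.61 V.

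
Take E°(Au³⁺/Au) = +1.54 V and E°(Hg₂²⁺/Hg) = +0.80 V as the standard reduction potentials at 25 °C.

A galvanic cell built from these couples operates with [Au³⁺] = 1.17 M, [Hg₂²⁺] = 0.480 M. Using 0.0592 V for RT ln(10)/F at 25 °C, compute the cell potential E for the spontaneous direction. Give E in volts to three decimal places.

Au³⁺/Au is the cathode (higher E°), Hg₂²⁺/Hg the anode: E°cell = +1.54 − (+0.80) = +0.74 V, n = 6.
Overall: 2 Au³⁺(aq) + 6 Hg(l) → 2 Au(s) + 3 Hg₂²⁺(aq)
Q = [Hg₂²⁺]^3 / ([Au³⁺]^2); log Q = -1.093.
E = E° − (0.0592/n) log Q = +0.74 − (0.0592/6)(-1.093) = +0.751 V.

+0.751 V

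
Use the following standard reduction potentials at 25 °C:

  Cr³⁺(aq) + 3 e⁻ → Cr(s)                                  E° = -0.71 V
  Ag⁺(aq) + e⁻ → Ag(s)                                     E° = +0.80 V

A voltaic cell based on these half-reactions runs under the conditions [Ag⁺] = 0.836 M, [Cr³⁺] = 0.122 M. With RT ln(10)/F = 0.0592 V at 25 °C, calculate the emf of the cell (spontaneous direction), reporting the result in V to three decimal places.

+1.523 V

Ag⁺/Ag is the cathode (higher E°), Cr³⁺/Cr the anode: E°cell = +0.80 − (-0.71) = +1.51 V, n = 3.
Overall: 3 Ag⁺(aq) + Cr(s) → 3 Ag(s) + Cr³⁺(aq)
Q = [Cr³⁺] / ([Ag⁺]^3); log Q = -0.680.
E = E° − (0.0592/n) log Q = +1.51 − (0.0592/3)(-0.680) = +1.523 V.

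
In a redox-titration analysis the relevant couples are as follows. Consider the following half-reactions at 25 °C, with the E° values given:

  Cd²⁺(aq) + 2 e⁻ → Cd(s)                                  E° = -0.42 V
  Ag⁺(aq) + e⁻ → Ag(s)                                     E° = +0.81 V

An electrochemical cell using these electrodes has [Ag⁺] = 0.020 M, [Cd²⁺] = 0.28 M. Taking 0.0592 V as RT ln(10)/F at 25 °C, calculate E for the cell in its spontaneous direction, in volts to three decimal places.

+1.146 V

Ag⁺/Ag is the cathode (higher E°), Cd²⁺/Cd the anode: E°cell = +0.81 − (-0.42) = +1.23 V, n = 2.
Overall: 2 Ag⁺(aq) + Cd(s) → 2 Ag(s) + Cd²⁺(aq)
Q = [Cd²⁺] / ([Ag⁺]^2); log Q = 2.845.
E = E° − (0.0592/n) log Q = +1.23 − (0.0592/2)(2.845) = +1.146 V.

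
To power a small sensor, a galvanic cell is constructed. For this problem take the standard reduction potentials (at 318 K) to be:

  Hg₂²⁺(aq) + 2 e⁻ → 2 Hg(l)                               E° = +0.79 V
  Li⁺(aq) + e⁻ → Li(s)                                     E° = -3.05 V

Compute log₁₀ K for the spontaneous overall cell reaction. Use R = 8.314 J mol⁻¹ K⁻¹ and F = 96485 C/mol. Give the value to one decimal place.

121.7

Cathode: Hg₂²⁺/Hg; anode: Li⁺/Li. E°cell = (+0.79) − (-3.05) = +3.84 V, with n = 2.
ΔG° = −nFE° = −RT ln K, so ln K = nFE°/(RT) = (2)(96485)(+3.84) / ((8.314)(318)) = 280.275.
log₁₀ K = 280.275 / ln 10 = 121.7.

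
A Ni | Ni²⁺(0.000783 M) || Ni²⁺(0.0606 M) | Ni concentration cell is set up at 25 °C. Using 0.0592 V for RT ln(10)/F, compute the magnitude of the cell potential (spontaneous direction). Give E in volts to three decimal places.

For a concentration cell E°cell = 0. The 0.0606 M side is the cathode (reduction is favoured where [Ni²⁺] is higher).
With n = 2, E = −(0.0592/2) log([Ni²⁺]ₐₙ/[Ni²⁺]꜀ₐₜ) = −(0.0592/2) log(0.000783/0.0606) = −(0.0592/2)(-1.889) = +0.056 V.

+0.056 V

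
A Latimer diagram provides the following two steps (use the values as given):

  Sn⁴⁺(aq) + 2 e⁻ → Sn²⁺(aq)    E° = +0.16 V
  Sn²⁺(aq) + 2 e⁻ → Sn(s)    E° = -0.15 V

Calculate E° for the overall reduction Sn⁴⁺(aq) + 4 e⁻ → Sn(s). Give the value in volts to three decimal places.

Standard free energies of sequential steps add: ΔG°₃ = ΔG°₁ + ΔG°₂, so n₃E°₃ = n₁E°₁ + n₂E°₂.
E°₃ = (2×+0.16 + 2×-0.15) / 4 = (+0.020) / 4 = +0.005 V.

+0.005 V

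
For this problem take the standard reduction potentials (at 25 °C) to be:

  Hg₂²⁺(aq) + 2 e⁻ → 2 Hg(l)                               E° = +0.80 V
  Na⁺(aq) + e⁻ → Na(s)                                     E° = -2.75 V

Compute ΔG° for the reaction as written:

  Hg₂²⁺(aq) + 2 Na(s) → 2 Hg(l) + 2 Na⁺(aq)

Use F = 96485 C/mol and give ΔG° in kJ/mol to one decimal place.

-685.0 kJ/mol

As written, Hg₂²⁺/Hg is reduced (cathode) and Na⁺/Na is oxidised (anode), so E°cell = (+0.80) − (-2.75) = +3.55 V.
Balancing electrons gives n = 2.
ΔG° = −nFE° = −(2)(96485)(+3.55) = -685,044 J = -685.0 kJ/mol.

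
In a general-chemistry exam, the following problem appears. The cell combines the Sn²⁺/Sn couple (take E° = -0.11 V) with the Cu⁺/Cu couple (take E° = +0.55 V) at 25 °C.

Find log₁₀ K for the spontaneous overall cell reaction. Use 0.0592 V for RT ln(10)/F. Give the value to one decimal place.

22.3

Cathode: Cu⁺/Cu; anode: Sn²⁺/Sn. E°cell = +0.66 V, n = 2.
log K = nE°cell / 0.0592 = (2)(+0.66) / 0.0592 = 22.3.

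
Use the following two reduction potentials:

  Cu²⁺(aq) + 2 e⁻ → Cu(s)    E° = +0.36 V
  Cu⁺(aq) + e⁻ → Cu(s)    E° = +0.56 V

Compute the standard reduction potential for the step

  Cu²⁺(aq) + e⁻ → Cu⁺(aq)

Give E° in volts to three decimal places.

+0.160 V

Sequential free energies add, so n₃E°₃ = n₁E°₁ + n₂E°₂.
With n₃ = 2, and the known step contributing 1×(+0.56) V, the unknown satisfies 1·E° = 2×(+0.36) − 1×(+0.56) = +0.160.
E° = +0.160 / 1 = +0.160 V.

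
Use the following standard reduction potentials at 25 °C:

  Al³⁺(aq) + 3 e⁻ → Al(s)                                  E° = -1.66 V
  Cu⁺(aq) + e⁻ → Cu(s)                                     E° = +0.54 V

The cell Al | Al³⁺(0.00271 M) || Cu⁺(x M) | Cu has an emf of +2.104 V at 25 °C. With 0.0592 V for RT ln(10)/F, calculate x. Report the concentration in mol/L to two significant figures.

Cu⁺/Cu is the cathode, Al³⁺/Al the anode: E°cell = +2.20 V, n = 3.
Overall reaction: 3 Cu⁺(aq) + Al(s) → 3 Cu(s) + Al³⁺(aq); Q = [Al³⁺]^1/[Cu⁺]^3.
From E = E° − (0.0592/n) log Q: log Q = (E° − E)·n/0.0592 = (+2.20 − (+2.104))·3/0.0592 = 4.8649.
So 3·log[Cu⁺] = 1·log(0.00271) − log Q = -2.5670 − (4.8649) = -7.4319; log[Cu⁺] = -7.4319 / 3 = -2.4773; [Cu⁺] = 10^(-2.4773) ≈ 0.0033 M.

0.0033 M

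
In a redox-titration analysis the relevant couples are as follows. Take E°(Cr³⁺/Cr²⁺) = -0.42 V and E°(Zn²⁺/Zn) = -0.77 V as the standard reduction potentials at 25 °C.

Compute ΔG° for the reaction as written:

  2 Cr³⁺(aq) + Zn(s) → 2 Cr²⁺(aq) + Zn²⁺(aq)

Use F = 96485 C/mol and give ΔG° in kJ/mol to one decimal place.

-67.5 kJ/mol

As written, Cr³⁺/Cr²⁺ is reduced (cathode) and Zn²⁺/Zn is oxidised (anode), so E°cell = (-0.42) − (-0.77) = +0.35 V.
Balancing electrons gives n = 2.
ΔG° = −nFE° = −(2)(96485)(+0.35) = -67,540 J = -67.5 kJ/mol.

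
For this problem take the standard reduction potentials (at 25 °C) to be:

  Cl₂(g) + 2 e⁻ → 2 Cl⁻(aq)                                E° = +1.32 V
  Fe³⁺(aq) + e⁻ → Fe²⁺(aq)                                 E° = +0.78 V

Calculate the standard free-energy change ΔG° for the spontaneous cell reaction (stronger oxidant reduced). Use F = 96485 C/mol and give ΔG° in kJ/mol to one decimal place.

Cl₂/Cl⁻ (E° = +1.32 V) is the cathode; Fe³⁺/Fe²⁺ (E° = +0.78 V) is the anode, so E°cell = +0.54 V.
Balancing electrons gives n = 2 (lcm of 2 and 1).
ΔG° = −nFE° = −(2)(96485)(+0.54) = -104,204 J = -104.2 kJ/mol.

-104.2 kJ/mol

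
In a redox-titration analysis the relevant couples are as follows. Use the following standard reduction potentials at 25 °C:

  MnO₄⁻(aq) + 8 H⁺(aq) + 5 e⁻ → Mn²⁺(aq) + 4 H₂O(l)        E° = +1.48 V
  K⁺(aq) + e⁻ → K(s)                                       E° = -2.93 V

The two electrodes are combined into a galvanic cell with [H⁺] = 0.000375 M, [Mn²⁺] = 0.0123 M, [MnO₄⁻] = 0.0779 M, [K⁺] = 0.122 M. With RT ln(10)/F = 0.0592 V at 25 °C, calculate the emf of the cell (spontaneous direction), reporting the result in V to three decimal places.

+4.149 V

MnO₄⁻/Mn²⁺ is the cathode (higher E°), K⁺/K the anode: E°cell = +1.48 − (-2.93) = +4.41 V, n = 5.
Overall: MnO₄⁻(aq) + 8 H⁺(aq) + 5 K(s) → Mn²⁺(aq) + 4 H₂O(l) + 5 K⁺(aq)
Q = [Mn²⁺]·[K⁺]^5 / ([MnO₄⁻]·[H⁺]^8); log Q = 22.038.
E = E° − (0.0592/n) log Q = +4.41 − (0.0592/5)(22.038) = +4.149 V.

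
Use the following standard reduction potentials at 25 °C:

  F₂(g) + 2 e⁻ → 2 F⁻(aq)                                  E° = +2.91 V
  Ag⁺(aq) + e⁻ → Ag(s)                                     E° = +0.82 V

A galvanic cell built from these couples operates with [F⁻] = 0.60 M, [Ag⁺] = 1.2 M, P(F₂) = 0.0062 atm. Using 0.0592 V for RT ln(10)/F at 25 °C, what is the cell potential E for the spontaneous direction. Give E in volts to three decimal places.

F₂/F⁻ is the cathode (higher E°), Ag⁺/Ag the anode: E°cell = +2.91 − (+0.82) = +2.09 V, n = 2.
Overall: F₂(g) + 2 Ag(s) → 2 F⁻(aq) + 2 Ag⁺(aq)
Q = [F⁻]^2·[Ag⁺]^2 / (P(F₂)); log Q = 1.922.
E = E° − (0.0592/n) log Q = +2.09 − (0.0592/2)(1.922) = +2.033 V.

+2.033 V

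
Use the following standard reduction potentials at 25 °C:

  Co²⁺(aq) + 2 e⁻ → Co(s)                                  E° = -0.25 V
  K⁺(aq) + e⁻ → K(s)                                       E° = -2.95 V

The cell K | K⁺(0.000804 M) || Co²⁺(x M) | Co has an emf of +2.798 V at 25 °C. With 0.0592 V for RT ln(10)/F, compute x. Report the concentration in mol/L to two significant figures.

Co²⁺/Co is the cathode, K⁺/K the anode: E°cell = +2.70 V, n = 2.
Overall reaction: Co²⁺(aq) + 2 K(s) → Co(s) + 2 K⁺(aq); Q = [K⁺]^2/[Co²⁺]^1.
From E = E° − (0.0592/n) log Q: log Q = (E° − E)·n/0.0592 = (+2.70 − (+2.798))·2/0.0592 = -3.3108.
So 1·log[Co²⁺] = 2·log(0.000804) − log Q = -6.1895 − (-3.3108) = -2.8787; [Co²⁺] = 10^(-2.8787) ≈ 0.0013 M.

0.0013 M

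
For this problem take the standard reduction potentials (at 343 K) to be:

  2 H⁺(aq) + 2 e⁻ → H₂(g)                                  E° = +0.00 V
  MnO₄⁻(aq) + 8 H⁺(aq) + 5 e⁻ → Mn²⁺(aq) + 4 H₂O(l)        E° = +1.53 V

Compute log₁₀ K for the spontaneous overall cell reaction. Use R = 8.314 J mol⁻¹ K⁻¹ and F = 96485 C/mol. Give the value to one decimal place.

Cathode: MnO₄⁻/Mn²⁺; anode: H⁺/H₂. E°cell = (+1.53) − (+0.00) = +1.53 V, with n = 10.
ΔG° = −nFE° = −RT ln K, so ln K = nFE°/(RT) = (10)(96485)(+1.53) / ((8.314)(343)) = 517.663.
log₁₀ K = 517.663 / ln 10 = 224.8.

224.8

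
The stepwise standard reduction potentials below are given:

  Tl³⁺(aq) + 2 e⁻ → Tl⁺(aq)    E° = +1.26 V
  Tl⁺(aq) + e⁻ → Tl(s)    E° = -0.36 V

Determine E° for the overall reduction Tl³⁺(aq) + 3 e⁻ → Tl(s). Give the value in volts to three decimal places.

Adding the free-energy changes (−nFE°) of the two steps gives −n₃FE°₃ = −n₁FE°₁ − n₂FE°₂.
E°₃ = (2×+1.26 + 1×-0.36) / 3 = (+2.160) / 3 = +0.720 V.

+0.720 V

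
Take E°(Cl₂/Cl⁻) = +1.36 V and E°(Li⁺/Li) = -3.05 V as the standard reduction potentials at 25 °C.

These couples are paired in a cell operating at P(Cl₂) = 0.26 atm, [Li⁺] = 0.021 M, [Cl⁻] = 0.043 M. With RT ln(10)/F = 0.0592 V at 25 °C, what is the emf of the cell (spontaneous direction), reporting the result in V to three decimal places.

Cl₂/Cl⁻ is the cathode (higher E°), Li⁺/Li the anode: E°cell = +1.36 − (-3.05) = +4.41 V, n = 2.
Overall: Cl₂(g) + 2 Li(s) → 2 Cl⁻(aq) + 2 Li⁺(aq)
Q = [Cl⁻]^2·[Li⁺]^2 / (P(Cl₂)); log Q = -5.504.
E = E° − (0.0592/n) log Q = +4.41 − (0.0592/2)(-5.504) = +4.573 V.

+4.573 V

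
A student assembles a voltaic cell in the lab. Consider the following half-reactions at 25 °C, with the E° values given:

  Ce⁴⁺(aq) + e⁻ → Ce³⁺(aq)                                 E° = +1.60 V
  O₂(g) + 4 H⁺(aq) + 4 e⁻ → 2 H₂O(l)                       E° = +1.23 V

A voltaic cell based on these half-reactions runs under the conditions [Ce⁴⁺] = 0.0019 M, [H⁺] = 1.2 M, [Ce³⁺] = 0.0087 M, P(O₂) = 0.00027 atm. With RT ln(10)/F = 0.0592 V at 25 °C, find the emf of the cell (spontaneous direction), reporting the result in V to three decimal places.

Ce⁴⁺/Ce³⁺ is the cathode (higher E°), O₂/H₂O the anode: E°cell = +1.60 − (+1.23) = +0.37 V, n = 4.
Overall: 4 Ce⁴⁺(aq) + 2 H₂O(l) → 4 Ce³⁺(aq) + O₂(g) + 4 H⁺(aq)
Q = [Ce³⁺]^4·P(O₂)·[H⁺]^4 / ([Ce⁴⁺]^4); log Q = -0.609.
E = E° − (0.0592/n) log Q = +0.37 − (0.0592/4)(-0.609) = +0.379 V.

+0.379 V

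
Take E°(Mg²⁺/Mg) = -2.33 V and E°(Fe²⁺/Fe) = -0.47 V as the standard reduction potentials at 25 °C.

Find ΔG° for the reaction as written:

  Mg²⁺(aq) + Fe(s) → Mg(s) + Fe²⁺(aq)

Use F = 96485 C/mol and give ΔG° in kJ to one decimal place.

+358.9 kJ

As written, Mg²⁺/Mg is reduced (cathode) and Fe²⁺/Fe is oxidised (anode), so E°cell = (-2.33) − (-0.47) = -1.86 V.
Balancing electrons gives n = 2.
ΔG° = −nFE° = −(2)(96485)(-1.86) = 358,924 J = +358.9 kJ.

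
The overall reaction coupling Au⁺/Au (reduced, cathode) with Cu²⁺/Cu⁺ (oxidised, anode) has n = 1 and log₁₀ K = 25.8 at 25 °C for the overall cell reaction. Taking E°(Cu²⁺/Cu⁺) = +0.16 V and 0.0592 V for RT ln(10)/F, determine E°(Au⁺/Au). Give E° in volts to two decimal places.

E°cell = (0.0592/n)·log K = (0.0592/1)(25.8) = +1.527 V.
Since Au⁺/Au is the cathode and Cu²⁺/Cu⁺ the anode, E°cell = E°(Au⁺/Au) − E°(Cu²⁺/Cu⁺).
So E°(Au⁺/Au) = E°cell + E°(Cu²⁺/Cu⁺) = +1.527 + (+0.16) = +1.69 V.

+1.69 V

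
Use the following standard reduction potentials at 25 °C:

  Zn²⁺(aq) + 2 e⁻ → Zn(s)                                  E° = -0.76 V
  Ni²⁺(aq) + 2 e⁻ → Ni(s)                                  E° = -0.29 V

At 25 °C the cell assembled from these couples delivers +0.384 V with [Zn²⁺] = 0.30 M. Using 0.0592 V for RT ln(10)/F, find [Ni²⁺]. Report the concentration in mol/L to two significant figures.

0.00037 M

Ni²⁺/Ni is the cathode, Zn²⁺/Zn the anode: E°cell = +0.47 V, n = 2.
Overall reaction: Ni²⁺(aq) + Zn(s) → Ni(s) + Zn²⁺(aq); Q = [Zn²⁺]^1/[Ni²⁺]^1.
From E = E° − (0.0592/n) log Q: log Q = (E° − E)·n/0.0592 = (+0.47 − (+0.384))·2/0.0592 = 2.9054.
So 1·log[Ni²⁺] = 1·log(0.3) − log Q = -0.5229 − (2.9054) = -3.4283; [Ni²⁺] = 10^(-3.4283) ≈ 0.00037 M.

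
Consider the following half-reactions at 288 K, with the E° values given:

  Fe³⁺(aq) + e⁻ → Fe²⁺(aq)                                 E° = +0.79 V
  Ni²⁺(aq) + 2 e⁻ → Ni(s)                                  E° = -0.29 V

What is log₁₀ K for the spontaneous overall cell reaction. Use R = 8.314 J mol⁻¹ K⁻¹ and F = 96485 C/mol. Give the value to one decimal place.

37.8

Cathode: Fe³⁺/Fe²⁺; anode: Ni²⁺/Ni. E°cell = (+0.79) − (-0.29) = +1.08 V, with n = 2.
ΔG° = −nFE° = −RT ln K, so ln K = nFE°/(RT) = (2)(96485)(+1.08) / ((8.314)(288)) = 87.038.
log₁₀ K = 87.038 / ln 10 = 37.8.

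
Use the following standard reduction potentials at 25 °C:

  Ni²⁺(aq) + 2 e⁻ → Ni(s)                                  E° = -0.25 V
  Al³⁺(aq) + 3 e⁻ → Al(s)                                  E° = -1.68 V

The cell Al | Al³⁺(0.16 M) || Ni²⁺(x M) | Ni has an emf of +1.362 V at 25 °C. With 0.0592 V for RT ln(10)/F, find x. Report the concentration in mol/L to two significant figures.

Ni²⁺/Ni is the cathode, Al³⁺/Al the anode: E°cell = +1.43 V, n = 6.
Overall reaction: 3 Ni²⁺(aq) + 2 Al(s) → 3 Ni(s) + 2 Al³⁺(aq); Q = [Al³⁺]^2/[Ni²⁺]^3.
From E = E° − (0.0592/n) log Q: log Q = (E° − E)·n/0.0592 = (+1.43 − (+1.362))·6/0.0592 = 6.8919.
So 3·log[Ni²⁺] = 2·log(0.16) − log Q = -1.5918 − (6.8919) = -8.4837; log[Ni²⁺] = -8.4837 / 3 = -2.8279; [Ni²⁺] = 10^(-2.8279) ≈ 0.0015 M.

0.0015 M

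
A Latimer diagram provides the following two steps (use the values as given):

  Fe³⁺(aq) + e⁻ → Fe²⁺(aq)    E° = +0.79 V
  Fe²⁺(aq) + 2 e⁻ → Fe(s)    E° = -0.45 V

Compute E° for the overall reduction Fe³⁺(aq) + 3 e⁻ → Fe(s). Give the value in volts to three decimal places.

Standard free energies of sequential steps add: ΔG°₃ = ΔG°₁ + ΔG°₂, so n₃E°₃ = n₁E°₁ + n₂E°₂.
E°₃ = (1×+0.79 + 2×-0.45) / 3 = (-0.110) / 3 = -0.037 V.
Simply averaging or adding the two E° values would be wrong; the electron-weighted sum is required.

-0.037 V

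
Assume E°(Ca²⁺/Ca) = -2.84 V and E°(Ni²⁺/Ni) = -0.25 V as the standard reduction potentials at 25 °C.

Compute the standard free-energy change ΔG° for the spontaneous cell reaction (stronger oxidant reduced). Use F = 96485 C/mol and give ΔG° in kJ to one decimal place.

Ni²⁺/Ni (E° = -0.25 V) is the cathode; Ca²⁺/Ca (E° = -2.84 V) is the anode, so E°cell = +2.59 V.
Balancing electrons gives n = 2 (lcm of 2 and 2).
ΔG° = −nFE° = −(2)(96485)(+2.59) = -499,792 J = -499.8 kJ.

-499.8 kJ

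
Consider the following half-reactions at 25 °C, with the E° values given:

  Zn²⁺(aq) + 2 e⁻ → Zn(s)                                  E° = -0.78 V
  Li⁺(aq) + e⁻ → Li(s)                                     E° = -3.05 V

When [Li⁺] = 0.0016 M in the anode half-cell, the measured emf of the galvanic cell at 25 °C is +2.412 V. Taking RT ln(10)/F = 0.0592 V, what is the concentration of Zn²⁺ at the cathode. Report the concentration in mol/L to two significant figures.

Zn²⁺/Zn is the cathode, Li⁺/Li the anode: E°cell = +2.27 V, n = 2.
Overall reaction: Zn²⁺(aq) + 2 Li(s) → Zn(s) + 2 Li⁺(aq); Q = [Li⁺]^2/[Zn²⁺]^1.
From E = E° − (0.0592/n) log Q: log Q = (E° − E)·n/0.0592 = (+2.27 − (+2.412))·2/0.0592 = -4.7973.
So 1·log[Zn²⁺] = 2·log(0.0016) − log Q = -5.5918 − (-4.7973) = -0.7945; [Zn²⁺] = 10^(-0.7945) ≈ 0.16 M.

0.16 M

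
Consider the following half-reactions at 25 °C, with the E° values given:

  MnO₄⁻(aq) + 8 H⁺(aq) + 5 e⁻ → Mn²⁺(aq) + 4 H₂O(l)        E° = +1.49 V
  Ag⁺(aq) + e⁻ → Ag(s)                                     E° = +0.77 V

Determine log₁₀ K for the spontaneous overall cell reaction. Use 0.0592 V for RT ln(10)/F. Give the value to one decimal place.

Cathode: MnO₄⁻/Mn²⁺; anode: Ag⁺/Ag. E°cell = +0.72 V, n = 5.
log K = nE°cell / 0.0592 = (5)(+0.72) / 0.0592 = 60.8.

60.8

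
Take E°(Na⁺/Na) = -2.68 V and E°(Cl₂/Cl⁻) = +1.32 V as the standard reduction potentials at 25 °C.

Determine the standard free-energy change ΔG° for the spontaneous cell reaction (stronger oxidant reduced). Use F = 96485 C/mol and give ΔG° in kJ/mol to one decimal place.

Cl₂/Cl⁻ (E° = +1.32 V) is the cathode; Na⁺/Na (E° = -2.68 V) is the anode, so E°cell = +4.00 V.
Balancing electrons gives n = 2 (lcm of 2 and 1).
ΔG° = −nFE° = −(2)(96485)(+4.00) = -771,880 J = -771.9 kJ/mol.

-771.9 kJ/mol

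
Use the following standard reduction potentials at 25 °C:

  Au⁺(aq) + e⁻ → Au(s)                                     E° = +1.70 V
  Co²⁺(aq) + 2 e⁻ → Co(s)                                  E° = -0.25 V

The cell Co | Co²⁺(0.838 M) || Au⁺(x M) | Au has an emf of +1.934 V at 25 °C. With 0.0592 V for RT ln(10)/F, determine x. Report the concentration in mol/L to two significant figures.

Au⁺/Au is the cathode, Co²⁺/Co the anode: E°cell = +1.95 V, n = 2.
Overall reaction: 2 Au⁺(aq) + Co(s) → 2 Au(s) + Co²⁺(aq); Q = [Co²⁺]^1/[Au⁺]^2.
From E = E° − (0.0592/n) log Q: log Q = (E° − E)·n/0.0592 = (+1.95 − (+1.934))·2/0.0592 = 0.5405.
So 2·log[Au⁺] = 1·log(0.838) − log Q = -0.0768 − (0.5405) = -0.6173; log[Au⁺] = -0.6173 / 2 = -0.3086; [Au⁺] = 10^(-0.3086) ≈ 0.49 M.

0.49 M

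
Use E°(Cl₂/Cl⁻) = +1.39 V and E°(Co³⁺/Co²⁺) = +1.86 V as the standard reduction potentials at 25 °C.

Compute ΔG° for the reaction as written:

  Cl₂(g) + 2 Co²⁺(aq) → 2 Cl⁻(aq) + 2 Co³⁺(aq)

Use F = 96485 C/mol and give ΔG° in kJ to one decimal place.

+90.7 kJ

As written, Cl₂/Cl⁻ is reduced (cathode) and Co³⁺/Co²⁺ is oxidised (anode), so E°cell = (+1.39) − (+1.86) = -0.47 V.
Balancing electrons gives n = 2.
ΔG° = −nFE° = −(2)(96485)(-0.47) = 90,696 J = +90.7 kJ.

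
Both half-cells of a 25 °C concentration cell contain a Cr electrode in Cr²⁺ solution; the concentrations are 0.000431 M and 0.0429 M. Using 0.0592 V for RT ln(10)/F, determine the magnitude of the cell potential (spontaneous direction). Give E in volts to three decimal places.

For a concentration cell E°cell = 0. The 0.0429 M side is the cathode (reduction is favoured where [Cr²⁺] is higher).
With n = 2, E = −(0.0592/2) log([Cr²⁺]ₐₙ/[Cr²⁺]꜀ₐₜ) = −(0.0592/2) log(0.000431/0.0429) = −(0.0592/2)(-1.998) = +0.059 V.

+0.059 V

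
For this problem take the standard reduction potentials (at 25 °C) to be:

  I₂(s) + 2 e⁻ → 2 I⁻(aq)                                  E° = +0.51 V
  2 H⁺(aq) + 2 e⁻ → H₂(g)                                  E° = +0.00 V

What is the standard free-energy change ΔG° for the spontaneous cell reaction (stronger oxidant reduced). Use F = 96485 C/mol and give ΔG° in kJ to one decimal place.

I₂/I⁻ (E° = +0.51 V) is the cathode; H⁺/H₂ (E° = +0.00 V) is the anode, so E°cell = +0.51 V.
Balancing electrons gives n = 2 (lcm of 2 and 2).
ΔG° = −nFE° = −(2)(96485)(+0.51) = -98,415 J = -98.4 kJ.

-98.4 kJ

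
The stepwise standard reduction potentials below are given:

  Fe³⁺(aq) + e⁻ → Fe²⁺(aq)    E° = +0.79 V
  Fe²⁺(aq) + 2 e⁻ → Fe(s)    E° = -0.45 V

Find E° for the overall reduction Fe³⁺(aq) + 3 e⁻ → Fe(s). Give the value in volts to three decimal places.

Standard free energies of sequential steps add: ΔG°₃ = ΔG°₁ + ΔG°₂, so n₃E°₃ = n₁E°₁ + n₂E°₂.
E°₃ = (1×+0.79 + 2×-0.45) / 3 = (-0.110) / 3 = -0.037 V.

-0.037 V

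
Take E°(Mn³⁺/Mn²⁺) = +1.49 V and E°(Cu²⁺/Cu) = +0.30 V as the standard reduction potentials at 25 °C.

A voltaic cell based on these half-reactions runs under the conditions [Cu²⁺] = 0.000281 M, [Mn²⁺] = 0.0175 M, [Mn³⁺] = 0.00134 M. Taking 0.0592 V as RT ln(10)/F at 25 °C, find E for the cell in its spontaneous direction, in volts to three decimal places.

Mn³⁺/Mn²⁺ is the cathode (higher E°), Cu²⁺/Cu the anode: E°cell = +1.49 − (+0.30) = +1.19 V, n = 2.
Overall: 2 Mn³⁺(aq) + Cu(s) → 2 Mn²⁺(aq) + Cu²⁺(aq)
Q = [Mn²⁺]^2·[Cu²⁺] / ([Mn³⁺]^2); log Q = -1.319.
E = E° − (0.0592/n) log Q = +1.19 − (0.0592/2)(-1.319) = +1.229 V.

+1.229 V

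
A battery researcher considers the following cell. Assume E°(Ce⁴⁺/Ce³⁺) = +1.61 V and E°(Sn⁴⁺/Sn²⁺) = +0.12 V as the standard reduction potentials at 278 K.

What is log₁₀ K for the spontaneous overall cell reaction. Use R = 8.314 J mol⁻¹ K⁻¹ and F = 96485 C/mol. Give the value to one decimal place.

54.0

Cathode: Ce⁴⁺/Ce³⁺; anode: Sn⁴⁺/Sn²⁺. E°cell = (+1.61) − (+0.12) = +1.49 V, with n = 2.
ΔG° = −nFE° = −RT ln K, so ln K = nFE°/(RT) = (2)(96485)(+1.49) / ((8.314)(278)) = 124.400.
log₁₀ K = 124.400 / ln 10 = 54.0.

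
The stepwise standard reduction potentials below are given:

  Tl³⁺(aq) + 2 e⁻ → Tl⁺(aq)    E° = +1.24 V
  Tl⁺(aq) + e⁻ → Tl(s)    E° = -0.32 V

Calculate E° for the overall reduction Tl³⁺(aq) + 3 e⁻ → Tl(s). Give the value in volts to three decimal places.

+0.720 V

Standard free energies of sequential steps add: ΔG°₃ = ΔG°₁ + ΔG°₂, so n₃E°₃ = n₁E°₁ + n₂E°₂.
E°₃ = (2×+1.24 + 1×-0.32) / 3 = (+2.160) / 3 = +0.720 V.
Simply averaging or adding the two E° values would be wrong; the electron-weighted sum is required.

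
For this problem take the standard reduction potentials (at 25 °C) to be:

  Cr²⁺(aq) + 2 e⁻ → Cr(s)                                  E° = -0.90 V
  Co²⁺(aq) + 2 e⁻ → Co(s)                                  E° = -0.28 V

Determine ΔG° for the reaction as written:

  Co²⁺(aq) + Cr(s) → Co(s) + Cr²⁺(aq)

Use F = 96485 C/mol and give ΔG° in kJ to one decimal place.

-119.6 kJ

As written, Co²⁺/Co is reduced (cathode) and Cr²⁺/Cr is oxidised (anode), so E°cell = (-0.28) − (-0.90) = +0.62 V.
Balancing electrons gives n = 2.
ΔG° = −nFE° = −(2)(96485)(+0.62) = -119,641 J = -119.6 kJ.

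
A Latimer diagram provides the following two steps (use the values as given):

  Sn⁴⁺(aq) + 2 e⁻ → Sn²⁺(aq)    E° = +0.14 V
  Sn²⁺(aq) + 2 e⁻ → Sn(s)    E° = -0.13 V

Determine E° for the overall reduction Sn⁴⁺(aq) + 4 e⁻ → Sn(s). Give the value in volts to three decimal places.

Since ΔG° = −nFE° is additive over sequential reductions, n₃E°₃ = n₁E°₁ + n₂E°₂.
E°₃ = (2×+0.14 + 2×-0.13) / 4 = (+0.020) / 4 = +0.005 V.

+0.005 V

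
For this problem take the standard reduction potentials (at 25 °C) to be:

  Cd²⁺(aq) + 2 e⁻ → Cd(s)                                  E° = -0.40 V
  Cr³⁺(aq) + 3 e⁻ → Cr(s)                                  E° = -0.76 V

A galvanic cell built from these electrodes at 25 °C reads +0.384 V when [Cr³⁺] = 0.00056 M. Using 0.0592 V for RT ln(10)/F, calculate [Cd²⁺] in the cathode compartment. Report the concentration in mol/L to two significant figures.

0.044 M

Cd²⁺/Cd is the cathode, Cr³⁺/Cr the anode: E°cell = +0.36 V, n = 6.
Overall reaction: 3 Cd²⁺(aq) + 2 Cr(s) → 3 Cd(s) + 2 Cr³⁺(aq); Q = [Cr³⁺]^2/[Cd²⁺]^3.
From E = E° − (0.0592/n) log Q: log Q = (E° − E)·n/0.0592 = (+0.36 − (+0.384))·6/0.0592 = -2.4324.
So 3·log[Cd²⁺] = 2·log(0.00056) − log Q = -6.5036 − (-2.4324) = -4.0712; log[Cd²⁺] = -4.0712 / 3 = -1.3571; [Cd²⁺] = 10^(-1.3571) ≈ 0.044 M.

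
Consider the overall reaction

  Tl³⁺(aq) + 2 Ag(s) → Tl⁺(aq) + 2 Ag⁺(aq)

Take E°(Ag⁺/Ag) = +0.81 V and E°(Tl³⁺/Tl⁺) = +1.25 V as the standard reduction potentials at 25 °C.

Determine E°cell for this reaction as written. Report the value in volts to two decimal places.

+0.44 V

The Tl³⁺/Tl⁺ couple has the higher reduction potential, so it is the cathode; Ag⁺/Ag is oxidised at the anode.
E°cell = E°(cathode) − E°(anode) = (+1.25) − (+0.81) = +0.44 V.
Since E°cell > 0, the reaction is spontaneous under standard conditions.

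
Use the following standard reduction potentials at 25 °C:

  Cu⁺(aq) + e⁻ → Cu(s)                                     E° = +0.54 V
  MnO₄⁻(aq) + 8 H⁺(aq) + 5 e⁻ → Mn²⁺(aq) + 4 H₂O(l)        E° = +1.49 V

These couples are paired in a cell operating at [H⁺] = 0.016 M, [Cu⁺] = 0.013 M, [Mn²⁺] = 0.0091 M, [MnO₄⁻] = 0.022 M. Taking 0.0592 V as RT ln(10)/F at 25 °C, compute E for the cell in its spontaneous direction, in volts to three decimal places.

MnO₄⁻/Mn²⁺ is the cathode (higher E°), Cu⁺/Cu the anode: E°cell = +1.49 − (+0.54) = +0.95 V, n = 5.
Overall: MnO₄⁻(aq) + 8 H⁺(aq) + 5 Cu(s) → Mn²⁺(aq) + 4 H₂O(l) + 5 Cu⁺(aq)
Q = [Mn²⁺]·[Cu⁺]^5 / ([MnO₄⁻]·[H⁺]^8); log Q = 4.553.
E = E° − (0.0592/n) log Q = +0.95 − (0.0592/5)(4.553) = +0.896 V.

+0.896 V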